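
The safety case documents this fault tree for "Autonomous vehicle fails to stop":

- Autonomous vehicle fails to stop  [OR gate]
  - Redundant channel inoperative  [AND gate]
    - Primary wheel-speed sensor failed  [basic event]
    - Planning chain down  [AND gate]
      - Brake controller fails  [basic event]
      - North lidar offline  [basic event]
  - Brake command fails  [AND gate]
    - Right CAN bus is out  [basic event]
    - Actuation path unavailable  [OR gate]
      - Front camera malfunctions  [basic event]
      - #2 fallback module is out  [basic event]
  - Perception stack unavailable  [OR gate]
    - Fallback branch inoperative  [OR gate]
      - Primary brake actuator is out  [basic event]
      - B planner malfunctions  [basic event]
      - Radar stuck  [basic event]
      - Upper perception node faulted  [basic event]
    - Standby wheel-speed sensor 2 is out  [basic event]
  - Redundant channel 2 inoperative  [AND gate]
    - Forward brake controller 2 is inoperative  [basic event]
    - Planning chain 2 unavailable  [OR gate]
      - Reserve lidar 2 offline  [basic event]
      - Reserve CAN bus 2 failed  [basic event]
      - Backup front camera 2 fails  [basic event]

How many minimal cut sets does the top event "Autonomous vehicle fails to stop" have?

Planning chain down [AND]: one cut set from each child combined → 1 × 1 = 1 cut set(s).
Redundant channel inoperative [AND]: one cut set from each child combined → 1 × 1 = 1 cut set(s).
Actuation path unavailable [OR]: union of children's cut sets → 2 cut set(s).
Brake command fails [AND]: one cut set from each child combined → 1 × 2 = 2 cut set(s).
Fallback branch inoperative [OR]: union of children's cut sets → 4 cut set(s).
Perception stack unavailable [OR]: union of children's cut sets → 5 cut set(s).
Planning chain 2 unavailable [OR]: union of children's cut sets → 3 cut set(s).
Redundant channel 2 inoperative [AND]: one cut set from each child combined → 1 × 3 = 3 cut set(s).
Autonomous vehicle fails to stop [OR]: union of children's cut sets → 11 cut set(s).

11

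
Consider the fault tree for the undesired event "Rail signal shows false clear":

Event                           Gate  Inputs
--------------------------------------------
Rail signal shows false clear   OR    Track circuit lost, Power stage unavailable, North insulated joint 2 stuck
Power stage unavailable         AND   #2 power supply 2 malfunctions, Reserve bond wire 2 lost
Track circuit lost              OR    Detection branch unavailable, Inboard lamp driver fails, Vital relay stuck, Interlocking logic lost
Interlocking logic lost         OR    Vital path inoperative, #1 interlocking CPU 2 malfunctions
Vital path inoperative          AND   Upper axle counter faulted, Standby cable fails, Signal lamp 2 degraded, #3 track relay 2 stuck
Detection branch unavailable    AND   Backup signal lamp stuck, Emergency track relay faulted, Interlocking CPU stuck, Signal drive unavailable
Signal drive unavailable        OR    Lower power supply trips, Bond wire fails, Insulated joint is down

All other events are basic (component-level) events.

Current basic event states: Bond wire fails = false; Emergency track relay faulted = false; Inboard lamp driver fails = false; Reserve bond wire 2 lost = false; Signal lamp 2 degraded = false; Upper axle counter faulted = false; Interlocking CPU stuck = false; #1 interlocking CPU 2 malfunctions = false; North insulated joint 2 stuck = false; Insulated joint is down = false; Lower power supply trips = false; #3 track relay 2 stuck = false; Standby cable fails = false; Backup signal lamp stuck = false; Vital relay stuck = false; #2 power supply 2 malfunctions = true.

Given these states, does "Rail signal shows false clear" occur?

No

Signal drive unavailable [OR]: Lower power supply trips=not, Bond wire fails=not, Insulated joint is down=not → no input occurs → does not occur.
Detection branch unavailable [AND]: Backup signal lamp stuck=not, Emergency track relay faulted=not, Interlocking CPU stuck=not, Signal drive unavailable=not → not all inputs occur → does not occur.
Vital path inoperative [AND]: Upper axle counter faulted=not, Standby cable fails=not, Signal lamp 2 degraded=not, #3 track relay 2 stuck=not → not all inputs occur → does not occur.
Interlocking logic lost [OR]: Vital path inoperative=not, #1 interlocking CPU 2 malfunctions=not → no input occurs → does not occur.
Track circuit lost [OR]: Detection branch unavailable=not, Inboard lamp driver fails=not, Vital relay stuck=not, Interlocking logic lost=not → no input occurs → does not occur.
Power stage unavailable [AND]: #2 power supply 2 malfunctions=occurs, Reserve bond wire 2 lost=not → not all inputs occur → does not occur.
Rail signal shows false clear [OR]: Track circuit lost=not, Power stage unavailable=not, North insulated joint 2 stuck=not → no input occurs → does not occur.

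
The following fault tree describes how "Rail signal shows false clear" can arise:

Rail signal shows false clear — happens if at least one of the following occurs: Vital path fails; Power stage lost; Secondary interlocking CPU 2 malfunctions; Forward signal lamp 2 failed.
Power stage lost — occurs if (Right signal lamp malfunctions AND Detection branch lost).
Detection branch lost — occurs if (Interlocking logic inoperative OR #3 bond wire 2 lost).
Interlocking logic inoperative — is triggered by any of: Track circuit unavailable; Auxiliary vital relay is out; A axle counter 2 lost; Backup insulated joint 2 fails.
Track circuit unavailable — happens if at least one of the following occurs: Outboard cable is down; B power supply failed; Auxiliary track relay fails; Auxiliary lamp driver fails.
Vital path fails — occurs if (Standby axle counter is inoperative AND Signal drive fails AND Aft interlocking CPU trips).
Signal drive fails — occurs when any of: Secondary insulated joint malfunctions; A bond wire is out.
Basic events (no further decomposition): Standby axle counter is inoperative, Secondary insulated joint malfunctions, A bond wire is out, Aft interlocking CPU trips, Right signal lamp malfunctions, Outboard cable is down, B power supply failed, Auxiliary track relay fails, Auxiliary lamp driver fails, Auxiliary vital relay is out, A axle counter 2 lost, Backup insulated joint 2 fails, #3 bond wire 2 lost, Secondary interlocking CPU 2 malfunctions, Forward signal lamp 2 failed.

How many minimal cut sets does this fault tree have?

12

Signal drive fails [OR]: union of children's cut sets → 2 cut set(s).
Vital path fails [AND]: one cut set from each child combined → 1 × 2 × 1 = 2 cut set(s).
Track circuit unavailable [OR]: union of children's cut sets → 4 cut set(s).
Interlocking logic inoperative [OR]: union of children's cut sets → 7 cut set(s).
Detection branch lost [OR]: union of children's cut sets → 8 cut set(s).
Power stage lost [AND]: one cut set from each child combined → 1 × 8 = 8 cut set(s).
Rail signal shows false clear [OR]: union of children's cut sets → 12 cut set(s).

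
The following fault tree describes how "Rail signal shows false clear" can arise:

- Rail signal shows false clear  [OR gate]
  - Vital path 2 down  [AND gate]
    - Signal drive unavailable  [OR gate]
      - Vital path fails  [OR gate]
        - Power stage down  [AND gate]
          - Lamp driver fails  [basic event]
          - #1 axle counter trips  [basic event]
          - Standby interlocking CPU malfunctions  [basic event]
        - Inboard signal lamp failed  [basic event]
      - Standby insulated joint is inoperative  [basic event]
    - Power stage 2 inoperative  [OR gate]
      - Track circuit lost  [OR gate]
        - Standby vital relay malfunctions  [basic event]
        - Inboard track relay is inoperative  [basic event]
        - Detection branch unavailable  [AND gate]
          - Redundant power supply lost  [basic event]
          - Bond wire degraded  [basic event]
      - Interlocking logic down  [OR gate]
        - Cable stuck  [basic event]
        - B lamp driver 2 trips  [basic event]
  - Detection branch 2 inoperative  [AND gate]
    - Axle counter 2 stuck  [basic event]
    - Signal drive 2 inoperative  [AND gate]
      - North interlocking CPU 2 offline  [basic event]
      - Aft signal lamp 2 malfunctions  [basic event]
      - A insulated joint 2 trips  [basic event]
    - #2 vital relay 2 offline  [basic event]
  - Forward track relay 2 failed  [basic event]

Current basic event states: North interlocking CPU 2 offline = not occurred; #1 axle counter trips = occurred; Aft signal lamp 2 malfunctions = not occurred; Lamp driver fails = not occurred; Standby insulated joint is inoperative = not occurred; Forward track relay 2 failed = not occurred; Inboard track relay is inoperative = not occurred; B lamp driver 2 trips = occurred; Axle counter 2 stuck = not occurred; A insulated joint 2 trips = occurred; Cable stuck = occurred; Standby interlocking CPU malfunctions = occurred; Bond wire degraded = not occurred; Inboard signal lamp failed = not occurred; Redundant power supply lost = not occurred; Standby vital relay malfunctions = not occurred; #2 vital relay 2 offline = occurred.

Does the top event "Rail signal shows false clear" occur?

Power stage down [AND]: Lamp driver fails=not, #1 axle counter trips=occurs, Standby interlocking CPU malfunctions=occurs → not all inputs occur → does not occur.
Vital path fails [OR]: Power stage down=not, Inboard signal lamp failed=not → no input occurs → does not occur.
Signal drive unavailable [OR]: Vital path fails=not, Standby insulated joint is inoperative=not → no input occurs → does not occur.
Detection branch unavailable [AND]: Redundant power supply lost=not, Bond wire degraded=not → not all inputs occur → does not occur.
Track circuit lost [OR]: Standby vital relay malfunctions=not, Inboard track relay is inoperative=not, Detection branch unavailable=not → no input occurs → does not occur.
Interlocking logic down [OR]: Cable stuck=occurs, B lamp driver 2 trips=occurs → at least one input occurs → occurs.
Power stage 2 inoperative [OR]: Track circuit lost=not, Interlocking logic down=occurs → at least one input occurs → occurs.
Vital path 2 down [AND]: Signal drive unavailable=not, Power stage 2 inoperative=occurs → not all inputs occur → does not occur.
Signal drive 2 inoperative [AND]: North interlocking CPU 2 offline=not, Aft signal lamp 2 malfunctions=not, A insulated joint 2 trips=occurs → not all inputs occur → does not occur.
Detection branch 2 inoperative [AND]: Axle counter 2 stuck=not, Signal drive 2 inoperative=not, #2 vital relay 2 offline=occurs → not all inputs occur → does not occur.
Rail signal shows false clear [OR]: Vital path 2 down=not, Detection branch 2 inoperative=not, Forward track relay 2 failed=not → no input occurs → does not occur.

No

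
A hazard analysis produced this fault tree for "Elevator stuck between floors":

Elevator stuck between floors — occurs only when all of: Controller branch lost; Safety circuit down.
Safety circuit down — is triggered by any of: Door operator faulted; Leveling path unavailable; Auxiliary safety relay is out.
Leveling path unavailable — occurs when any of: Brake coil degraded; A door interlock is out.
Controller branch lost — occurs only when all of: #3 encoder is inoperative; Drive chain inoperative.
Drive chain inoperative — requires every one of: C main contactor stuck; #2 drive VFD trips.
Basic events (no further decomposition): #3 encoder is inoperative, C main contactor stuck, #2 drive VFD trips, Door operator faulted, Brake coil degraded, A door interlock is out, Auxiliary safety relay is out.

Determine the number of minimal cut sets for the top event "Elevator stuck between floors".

Drive chain inoperative [AND]: one cut set from each child combined → 1 × 1 = 1 cut set(s).
Controller branch lost [AND]: one cut set from each child combined → 1 × 1 = 1 cut set(s).
Leveling path unavailable [OR]: union of children's cut sets → 2 cut set(s).
Safety circuit down [OR]: union of children's cut sets → 4 cut set(s).
Elevator stuck between floors [AND]: one cut set from each child combined → 1 × 4 = 4 cut set(s).
Minimal cut sets: {#2 drive VFD trips, #3 encoder is inoperative, C main contactor stuck, Door operator faulted}; {#2 drive VFD trips, #3 encoder is inoperative, Brake coil degraded, C main contactor stuck}; {#2 drive VFD trips, #3 encoder is inoperative, A door interlock is out, C main contactor stuck}; {#2 drive VFD trips, #3 encoder is inoperative, Auxiliary safety relay is out, C main contactor stuck}.

4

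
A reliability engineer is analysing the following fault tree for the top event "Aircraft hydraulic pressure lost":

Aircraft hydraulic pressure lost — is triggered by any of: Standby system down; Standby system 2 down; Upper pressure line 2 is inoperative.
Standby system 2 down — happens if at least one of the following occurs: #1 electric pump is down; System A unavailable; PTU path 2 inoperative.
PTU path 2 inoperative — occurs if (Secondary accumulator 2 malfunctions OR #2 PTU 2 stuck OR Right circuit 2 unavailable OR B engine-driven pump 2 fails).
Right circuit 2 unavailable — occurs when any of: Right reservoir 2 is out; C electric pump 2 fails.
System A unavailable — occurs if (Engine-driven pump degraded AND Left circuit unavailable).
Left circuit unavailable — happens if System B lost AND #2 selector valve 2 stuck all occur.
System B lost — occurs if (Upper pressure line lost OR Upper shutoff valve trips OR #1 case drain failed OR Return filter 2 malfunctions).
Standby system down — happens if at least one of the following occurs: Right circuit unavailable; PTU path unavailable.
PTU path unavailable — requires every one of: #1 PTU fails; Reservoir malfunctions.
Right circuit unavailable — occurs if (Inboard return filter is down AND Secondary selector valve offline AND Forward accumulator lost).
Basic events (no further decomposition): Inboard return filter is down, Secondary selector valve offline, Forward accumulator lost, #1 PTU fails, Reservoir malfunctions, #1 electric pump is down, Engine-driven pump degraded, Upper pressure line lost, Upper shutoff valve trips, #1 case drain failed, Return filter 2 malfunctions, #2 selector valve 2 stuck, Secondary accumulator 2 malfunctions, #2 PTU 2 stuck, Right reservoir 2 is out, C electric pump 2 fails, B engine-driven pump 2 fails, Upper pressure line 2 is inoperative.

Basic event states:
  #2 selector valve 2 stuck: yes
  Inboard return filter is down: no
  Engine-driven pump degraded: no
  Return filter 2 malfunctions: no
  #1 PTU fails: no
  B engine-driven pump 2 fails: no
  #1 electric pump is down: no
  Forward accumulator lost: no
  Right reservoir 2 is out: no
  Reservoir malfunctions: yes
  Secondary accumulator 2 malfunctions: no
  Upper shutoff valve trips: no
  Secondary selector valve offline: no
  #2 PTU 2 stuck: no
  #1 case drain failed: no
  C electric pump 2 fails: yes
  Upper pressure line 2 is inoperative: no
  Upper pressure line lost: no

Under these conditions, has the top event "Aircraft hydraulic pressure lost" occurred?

Right circuit unavailable [AND]: Inboard return filter is down=not, Secondary selector valve offline=not, Forward accumulator lost=not → not all inputs occur → does not occur.
PTU path unavailable [AND]: #1 PTU fails=not, Reservoir malfunctions=occurs → not all inputs occur → does not occur.
Standby system down [OR]: Right circuit unavailable=not, PTU path unavailable=not → no input occurs → does not occur.
System B lost [OR]: Upper pressure line lost=not, Upper shutoff valve trips=not, #1 case drain failed=not, Return filter 2 malfunctions=not → no input occurs → does not occur.
Left circuit unavailable [AND]: System B lost=not, #2 selector valve 2 stuck=occurs → not all inputs occur → does not occur.
System A unavailable [AND]: Engine-driven pump degraded=not, Left circuit unavailable=not → not all inputs occur → does not occur.
Right circuit 2 unavailable [OR]: Right reservoir 2 is out=not, C electric pump 2 fails=occurs → at least one input occurs → occurs.
PTU path 2 inoperative [OR]: Secondary accumulator 2 malfunctions=not, #2 PTU 2 stuck=not, Right circuit 2 unavailable=occurs, B engine-driven pump 2 fails=not → at least one input occurs → occurs.
Standby system 2 down [OR]: #1 electric pump is down=not, System A unavailable=not, PTU path 2 inoperative=occurs → at least one input occurs → occurs.
Aircraft hydraulic pressure lost [OR]: Standby system down=not, Standby system 2 down=occurs, Upper pressure line 2 is inoperative=not → at least one input occurs → occurs.

Yes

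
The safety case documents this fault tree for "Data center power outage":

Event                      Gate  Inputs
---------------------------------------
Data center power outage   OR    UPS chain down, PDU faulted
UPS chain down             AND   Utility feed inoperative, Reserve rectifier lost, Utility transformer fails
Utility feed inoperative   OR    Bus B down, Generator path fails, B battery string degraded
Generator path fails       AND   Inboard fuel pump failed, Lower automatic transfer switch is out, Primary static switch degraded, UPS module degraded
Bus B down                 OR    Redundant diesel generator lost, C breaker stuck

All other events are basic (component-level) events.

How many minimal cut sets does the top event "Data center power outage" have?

5

Bus B down [OR]: union of children's cut sets → 2 cut set(s).
Generator path fails [AND]: one cut set from each child combined → 1 × 1 × 1 × 1 = 1 cut set(s).
Utility feed inoperative [OR]: union of children's cut sets → 4 cut set(s).
UPS chain down [AND]: one cut set from each child combined → 4 × 1 × 1 = 4 cut set(s).
Data center power outage [OR]: union of children's cut sets → 5 cut set(s).
Minimal cut sets: {Redundant diesel generator lost, Reserve rectifier lost, Utility transformer fails}; {C breaker stuck, Reserve rectifier lost, Utility transformer fails}; {Inboard fuel pump failed, Lower automatic transfer switch is out, Primary static switch degraded, Reserve rectifier lost, UPS module degraded, Utility transformer fails}; {B battery string degraded, Reserve rectifier lost, Utility transformer fails}; {PDU faulted}.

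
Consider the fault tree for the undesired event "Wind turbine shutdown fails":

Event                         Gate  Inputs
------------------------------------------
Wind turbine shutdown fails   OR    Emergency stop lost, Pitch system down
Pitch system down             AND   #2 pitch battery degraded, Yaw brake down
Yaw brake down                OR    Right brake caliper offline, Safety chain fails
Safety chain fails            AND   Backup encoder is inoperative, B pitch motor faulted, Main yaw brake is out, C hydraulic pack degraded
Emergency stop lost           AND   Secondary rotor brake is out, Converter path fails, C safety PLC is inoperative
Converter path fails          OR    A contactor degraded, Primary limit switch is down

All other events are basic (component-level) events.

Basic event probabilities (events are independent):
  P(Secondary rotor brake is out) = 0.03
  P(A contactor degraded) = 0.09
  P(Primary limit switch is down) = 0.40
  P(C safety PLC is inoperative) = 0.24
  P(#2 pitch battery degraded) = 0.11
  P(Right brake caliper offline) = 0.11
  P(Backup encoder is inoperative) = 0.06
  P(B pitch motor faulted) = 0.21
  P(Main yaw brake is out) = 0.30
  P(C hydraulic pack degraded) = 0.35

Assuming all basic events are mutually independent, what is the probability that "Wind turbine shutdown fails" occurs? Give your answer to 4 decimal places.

P(Converter path fails) [OR] = 1 − (1−0.09) × (1−0.40) = 0.454000
P(Emergency stop lost) [AND] = 0.03 × 0.454000 × 0.24 = 0.003269
P(Safety chain fails) [AND] = 0.06 × 0.21 × 0.30 × 0.35 = 0.001323
P(Yaw brake down) [OR] = 1 − (1−0.11) × (1−0.001323) = 0.111177
P(Pitch system down) [AND] = 0.11 × 0.111177 = 0.012229
P(Wind turbine shutdown fails) [OR] = 1 − (1−0.003269) × (1−0.012229) = 0.015458
Rounded to 4 decimal places: P(Wind turbine shutdown fails) ≈ 0.0155.

0.0155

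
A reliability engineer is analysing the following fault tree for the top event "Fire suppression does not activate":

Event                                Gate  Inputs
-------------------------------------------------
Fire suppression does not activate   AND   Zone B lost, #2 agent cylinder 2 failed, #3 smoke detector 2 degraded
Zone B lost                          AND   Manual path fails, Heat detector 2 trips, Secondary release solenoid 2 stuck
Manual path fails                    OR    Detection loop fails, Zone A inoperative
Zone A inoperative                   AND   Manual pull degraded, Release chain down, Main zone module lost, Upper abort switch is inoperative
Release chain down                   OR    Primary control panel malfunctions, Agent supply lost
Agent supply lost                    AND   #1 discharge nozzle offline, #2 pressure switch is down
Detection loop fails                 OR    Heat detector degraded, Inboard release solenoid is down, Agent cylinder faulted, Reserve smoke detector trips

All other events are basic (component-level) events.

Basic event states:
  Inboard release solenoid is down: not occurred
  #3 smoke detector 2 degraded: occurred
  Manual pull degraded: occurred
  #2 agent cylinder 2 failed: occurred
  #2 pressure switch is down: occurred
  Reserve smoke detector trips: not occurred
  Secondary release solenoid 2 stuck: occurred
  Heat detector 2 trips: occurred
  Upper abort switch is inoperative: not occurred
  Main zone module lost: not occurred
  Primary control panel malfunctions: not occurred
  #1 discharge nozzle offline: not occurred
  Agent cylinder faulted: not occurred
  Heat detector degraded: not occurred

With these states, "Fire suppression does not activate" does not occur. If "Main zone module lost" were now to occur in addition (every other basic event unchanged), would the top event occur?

No

Counterfactual: set "Main zone module lost" to occurred.
Detection loop fails [OR]: Heat detector degraded=not, Inboard release solenoid is down=not, Agent cylinder faulted=not, Reserve smoke detector trips=not → no input occurs → does not occur.
Agent supply lost [AND]: #1 discharge nozzle offline=not, #2 pressure switch is down=occurs → not all inputs occur → does not occur.
Release chain down [OR]: Primary control panel malfunctions=not, Agent supply lost=not → no input occurs → does not occur.
Zone A inoperative [AND]: Manual pull degraded=occurs, Release chain down=not, Main zone module lost=occurs, Upper abort switch is inoperative=not → not all inputs occur → does not occur.
Manual path fails [OR]: Detection loop fails=not, Zone A inoperative=not → no input occurs → does not occur.
Zone B lost [AND]: Manual path fails=not, Heat detector 2 trips=occurs, Secondary release solenoid 2 stuck=occurs → not all inputs occur → does not occur.
Fire suppression does not activate [AND]: Zone B lost=not, #2 agent cylinder 2 failed=occurs, #3 smoke detector 2 degraded=occurs → not all inputs occur → does not occur.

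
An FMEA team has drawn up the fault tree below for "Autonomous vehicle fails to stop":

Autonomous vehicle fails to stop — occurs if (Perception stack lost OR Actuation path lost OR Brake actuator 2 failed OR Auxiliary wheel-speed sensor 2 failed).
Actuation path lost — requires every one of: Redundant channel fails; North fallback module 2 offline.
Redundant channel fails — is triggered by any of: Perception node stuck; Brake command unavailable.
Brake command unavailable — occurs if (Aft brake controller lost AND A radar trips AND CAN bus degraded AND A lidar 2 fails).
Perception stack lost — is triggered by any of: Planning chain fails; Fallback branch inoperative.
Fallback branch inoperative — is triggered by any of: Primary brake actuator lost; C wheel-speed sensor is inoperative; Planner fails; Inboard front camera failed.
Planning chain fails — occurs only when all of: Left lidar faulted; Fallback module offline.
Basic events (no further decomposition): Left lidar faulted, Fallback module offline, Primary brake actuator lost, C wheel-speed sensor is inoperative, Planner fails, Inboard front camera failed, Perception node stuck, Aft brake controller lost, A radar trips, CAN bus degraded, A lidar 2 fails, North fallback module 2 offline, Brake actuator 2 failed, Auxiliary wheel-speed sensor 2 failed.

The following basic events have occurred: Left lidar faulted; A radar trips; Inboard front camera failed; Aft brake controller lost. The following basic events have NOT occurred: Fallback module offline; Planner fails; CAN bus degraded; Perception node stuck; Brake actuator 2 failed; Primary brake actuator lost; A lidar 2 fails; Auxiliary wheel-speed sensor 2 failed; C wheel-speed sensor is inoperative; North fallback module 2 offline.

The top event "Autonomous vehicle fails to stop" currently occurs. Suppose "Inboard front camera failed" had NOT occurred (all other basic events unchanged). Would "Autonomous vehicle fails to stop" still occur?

Counterfactual: set "Inboard front camera failed" to not occurred.
Planning chain fails [AND]: Left lidar faulted=occurs, Fallback module offline=not → not all inputs occur → does not occur.
Fallback branch inoperative [OR]: Primary brake actuator lost=not, C wheel-speed sensor is inoperative=not, Planner fails=not, Inboard front camera failed=not → no input occurs → does not occur.
Perception stack lost [OR]: Planning chain fails=not, Fallback branch inoperative=not → no input occurs → does not occur.
Brake command unavailable [AND]: Aft brake controller lost=occurs, A radar trips=occurs, CAN bus degraded=not, A lidar 2 fails=not → not all inputs occur → does not occur.
Redundant channel fails [OR]: Perception node stuck=not, Brake command unavailable=not → no input occurs → does not occur.
Actuation path lost [AND]: Redundant channel fails=not, North fallback module 2 offline=not → not all inputs occur → does not occur.
Autonomous vehicle fails to stop [OR]: Perception stack lost=not, Actuation path lost=not, Brake actuator 2 failed=not, Auxiliary wheel-speed sensor 2 failed=not → no input occurs → does not occur.

No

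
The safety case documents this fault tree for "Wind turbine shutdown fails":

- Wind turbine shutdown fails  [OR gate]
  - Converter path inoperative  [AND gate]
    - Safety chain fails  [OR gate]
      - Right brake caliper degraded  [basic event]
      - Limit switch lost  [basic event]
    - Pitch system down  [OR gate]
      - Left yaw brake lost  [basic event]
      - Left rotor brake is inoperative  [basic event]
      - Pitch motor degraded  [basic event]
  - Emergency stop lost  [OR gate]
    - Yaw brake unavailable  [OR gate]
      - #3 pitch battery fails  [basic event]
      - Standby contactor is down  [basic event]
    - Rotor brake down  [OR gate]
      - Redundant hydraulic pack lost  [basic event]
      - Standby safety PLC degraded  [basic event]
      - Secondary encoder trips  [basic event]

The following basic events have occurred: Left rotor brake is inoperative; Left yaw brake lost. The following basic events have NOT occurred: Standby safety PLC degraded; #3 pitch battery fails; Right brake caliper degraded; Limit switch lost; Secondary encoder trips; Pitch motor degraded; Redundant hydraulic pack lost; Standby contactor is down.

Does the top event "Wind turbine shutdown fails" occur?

No

Safety chain fails [OR]: Right brake caliper degraded=not, Limit switch lost=not → no input occurs → does not occur.
Pitch system down [OR]: Left yaw brake lost=occurs, Left rotor brake is inoperative=occurs, Pitch motor degraded=not → at least one input occurs → occurs.
Converter path inoperative [AND]: Safety chain fails=not, Pitch system down=occurs → not all inputs occur → does not occur.
Yaw brake unavailable [OR]: #3 pitch battery fails=not, Standby contactor is down=not → no input occurs → does not occur.
Rotor brake down [OR]: Redundant hydraulic pack lost=not, Standby safety PLC degraded=not, Secondary encoder trips=not → no input occurs → does not occur.
Emergency stop lost [OR]: Yaw brake unavailable=not, Rotor brake down=not → no input occurs → does not occur.
Wind turbine shutdown fails [OR]: Converter path inoperative=not, Emergency stop lost=not → no input occurs → does not occur.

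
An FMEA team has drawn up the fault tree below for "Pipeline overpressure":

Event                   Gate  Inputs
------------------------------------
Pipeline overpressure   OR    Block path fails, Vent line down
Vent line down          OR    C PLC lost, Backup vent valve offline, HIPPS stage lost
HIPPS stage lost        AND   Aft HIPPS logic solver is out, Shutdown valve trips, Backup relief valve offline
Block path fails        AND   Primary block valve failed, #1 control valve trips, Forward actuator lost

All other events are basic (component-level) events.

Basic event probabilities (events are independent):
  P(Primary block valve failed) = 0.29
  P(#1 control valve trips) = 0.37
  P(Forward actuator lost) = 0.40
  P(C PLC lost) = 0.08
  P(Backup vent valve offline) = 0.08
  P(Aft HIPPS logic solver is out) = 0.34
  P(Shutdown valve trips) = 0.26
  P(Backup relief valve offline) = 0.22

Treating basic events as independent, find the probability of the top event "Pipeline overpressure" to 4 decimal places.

0.2057

P(Block path fails) [AND] = 0.29 × 0.37 × 0.40 = 0.042920
P(HIPPS stage lost) [AND] = 0.34 × 0.26 × 0.22 = 0.019448
P(Vent line down) [OR] = 1 − (1−0.08) × (1−0.08) × (1−0.019448) = 0.170061
P(Pipeline overpressure) [OR] = 1 − (1−0.042920) × (1−0.170061) = 0.205682
Rounded to 4 decimal places: P(Pipeline overpressure) ≈ 0.2057.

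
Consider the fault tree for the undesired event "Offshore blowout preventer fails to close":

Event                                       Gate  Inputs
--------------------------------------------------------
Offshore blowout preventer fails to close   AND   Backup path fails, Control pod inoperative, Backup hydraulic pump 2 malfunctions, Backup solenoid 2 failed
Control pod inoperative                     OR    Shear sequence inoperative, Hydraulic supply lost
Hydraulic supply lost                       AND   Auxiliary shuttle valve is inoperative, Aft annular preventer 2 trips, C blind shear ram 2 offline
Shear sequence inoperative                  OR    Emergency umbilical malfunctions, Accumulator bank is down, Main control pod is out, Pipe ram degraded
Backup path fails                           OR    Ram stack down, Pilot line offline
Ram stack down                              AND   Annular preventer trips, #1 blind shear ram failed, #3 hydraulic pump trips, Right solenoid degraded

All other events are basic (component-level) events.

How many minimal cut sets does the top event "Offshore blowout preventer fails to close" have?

10

Ram stack down [AND]: one cut set from each child combined → 1 × 1 × 1 × 1 = 1 cut set(s).
Backup path fails [OR]: union of children's cut sets → 2 cut set(s).
Shear sequence inoperative [OR]: union of children's cut sets → 4 cut set(s).
Hydraulic supply lost [AND]: one cut set from each child combined → 1 × 1 × 1 = 1 cut set(s).
Control pod inoperative [OR]: union of children's cut sets → 5 cut set(s).
Offshore blowout preventer fails to close [AND]: one cut set from each child combined → 2 × 5 × 1 × 1 = 10 cut set(s).
Minimal cut sets: {#1 blind shear ram failed, #3 hydraulic pump trips, Annular preventer trips, Backup hydraulic pump 2 malfunctions, Backup solenoid 2 failed, Emergency umbilical malfunctions, Right solenoid degraded}; {#1 blind shear ram failed, #3 hydraulic pump trips, Accumulator bank is down, Annular preventer trips, Backup hydraulic pump 2 malfunctions, Backup solenoid 2 failed, Right solenoid degraded}; {#1 blind shear ram failed, #3 hydraulic pump trips, Annular preventer trips, Backup hydraulic pump 2 malfunctions, Backup solenoid 2 failed, Main control pod is out, Right solenoid degraded}; {#1 blind shear ram failed, #3 hydraulic pump trips, Annular preventer trips, Backup hydraulic pump 2 malfunctions, Backup solenoid 2 failed, Pipe ram degraded, Right solenoid degraded}; {#1 blind shear ram failed, #3 hydraulic pump trips, Aft annular preventer 2 trips, Annular preventer trips, Auxiliary shuttle valve is inoperative, Backup hydraulic pump 2 malfunctions, Backup solenoid 2 failed, C blind shear ram 2 offline, Right solenoid degraded}; {Backup hydraulic pump 2 malfunctions, Backup solenoid 2 failed, Emergency umbilical malfunctions, Pilot line offline}; {Accumulator bank is down, Backup hydraulic pump 2 malfunctions, Backup solenoid 2 failed, Pilot line offline}; {Backup hydraulic pump 2 malfunctions, Backup solenoid 2 failed, Main control pod is out, Pilot line offline}; {Backup hydraulic pump 2 malfunctions, Backup solenoid 2 failed, Pilot line offline, Pipe ram degraded}; {Aft annular preventer 2 trips, Auxiliary shuttle valve is inoperative, Backup hydraulic pump 2 malfunctions, Backup solenoid 2 failed, C blind shear ram 2 offline, Pilot line offline}.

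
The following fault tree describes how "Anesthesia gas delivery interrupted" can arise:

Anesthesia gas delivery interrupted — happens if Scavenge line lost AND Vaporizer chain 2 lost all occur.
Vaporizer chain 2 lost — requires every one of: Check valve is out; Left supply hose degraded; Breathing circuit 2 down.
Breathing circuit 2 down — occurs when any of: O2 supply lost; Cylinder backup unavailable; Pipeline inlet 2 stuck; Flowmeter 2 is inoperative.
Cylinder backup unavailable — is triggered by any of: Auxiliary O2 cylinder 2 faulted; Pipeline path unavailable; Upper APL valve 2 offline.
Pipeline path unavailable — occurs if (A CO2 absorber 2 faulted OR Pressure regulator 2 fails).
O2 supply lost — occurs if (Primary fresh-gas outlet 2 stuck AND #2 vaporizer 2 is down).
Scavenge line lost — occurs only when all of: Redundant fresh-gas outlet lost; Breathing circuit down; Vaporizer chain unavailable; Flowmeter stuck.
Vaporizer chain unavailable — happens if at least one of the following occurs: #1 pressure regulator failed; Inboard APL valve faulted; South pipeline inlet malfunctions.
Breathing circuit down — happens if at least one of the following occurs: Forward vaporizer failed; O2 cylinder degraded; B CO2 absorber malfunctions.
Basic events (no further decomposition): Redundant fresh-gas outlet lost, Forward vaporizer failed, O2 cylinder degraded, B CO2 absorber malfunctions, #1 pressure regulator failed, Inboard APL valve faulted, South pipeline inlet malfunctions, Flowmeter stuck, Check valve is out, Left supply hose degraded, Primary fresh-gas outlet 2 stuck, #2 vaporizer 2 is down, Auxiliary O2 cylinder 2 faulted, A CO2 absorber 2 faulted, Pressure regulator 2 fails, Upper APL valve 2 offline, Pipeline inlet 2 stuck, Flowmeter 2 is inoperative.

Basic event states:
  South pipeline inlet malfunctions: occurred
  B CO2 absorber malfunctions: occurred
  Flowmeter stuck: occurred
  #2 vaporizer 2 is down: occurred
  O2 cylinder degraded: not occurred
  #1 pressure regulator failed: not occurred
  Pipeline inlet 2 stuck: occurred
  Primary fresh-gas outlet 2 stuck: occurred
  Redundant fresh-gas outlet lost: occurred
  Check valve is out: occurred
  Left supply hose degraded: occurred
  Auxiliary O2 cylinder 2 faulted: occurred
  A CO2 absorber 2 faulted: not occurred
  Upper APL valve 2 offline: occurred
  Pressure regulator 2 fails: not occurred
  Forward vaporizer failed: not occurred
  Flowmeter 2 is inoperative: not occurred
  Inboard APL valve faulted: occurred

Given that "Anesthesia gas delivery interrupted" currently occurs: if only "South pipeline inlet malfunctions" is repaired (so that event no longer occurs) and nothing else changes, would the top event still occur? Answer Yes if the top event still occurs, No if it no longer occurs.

Counterfactual: set "South pipeline inlet malfunctions" to not occurred.
Breathing circuit down [OR]: Forward vaporizer failed=not, O2 cylinder degraded=not, B CO2 absorber malfunctions=occurs → at least one input occurs → occurs.
Vaporizer chain unavailable [OR]: #1 pressure regulator failed=not, Inboard APL valve faulted=occurs, South pipeline inlet malfunctions=not → at least one input occurs → occurs.
Scavenge line lost [AND]: Redundant fresh-gas outlet lost=occurs, Breathing circuit down=occurs, Vaporizer chain unavailable=occurs, Flowmeter stuck=occurs → all inputs occur → occurs.
O2 supply lost [AND]: Primary fresh-gas outlet 2 stuck=occurs, #2 vaporizer 2 is down=occurs → all inputs occur → occurs.
Pipeline path unavailable [OR]: A CO2 absorber 2 faulted=not, Pressure regulator 2 fails=not → no input occurs → does not occur.
Cylinder backup unavailable [OR]: Auxiliary O2 cylinder 2 faulted=occurs, Pipeline path unavailable=not, Upper APL valve 2 offline=occurs → at least one input occurs → occurs.
Breathing circuit 2 down [OR]: O2 supply lost=occurs, Cylinder backup unavailable=occurs, Pipeline inlet 2 stuck=occurs, Flowmeter 2 is inoperative=not → at least one input occurs → occurs.
Vaporizer chain 2 lost [AND]: Check valve is out=occurs, Left supply hose degraded=occurs, Breathing circuit 2 down=occurs → all inputs occur → occurs.
Anesthesia gas delivery interrupted [AND]: Scavenge line lost=occurs, Vaporizer chain 2 lost=occurs → all inputs occur → occurs.

Yes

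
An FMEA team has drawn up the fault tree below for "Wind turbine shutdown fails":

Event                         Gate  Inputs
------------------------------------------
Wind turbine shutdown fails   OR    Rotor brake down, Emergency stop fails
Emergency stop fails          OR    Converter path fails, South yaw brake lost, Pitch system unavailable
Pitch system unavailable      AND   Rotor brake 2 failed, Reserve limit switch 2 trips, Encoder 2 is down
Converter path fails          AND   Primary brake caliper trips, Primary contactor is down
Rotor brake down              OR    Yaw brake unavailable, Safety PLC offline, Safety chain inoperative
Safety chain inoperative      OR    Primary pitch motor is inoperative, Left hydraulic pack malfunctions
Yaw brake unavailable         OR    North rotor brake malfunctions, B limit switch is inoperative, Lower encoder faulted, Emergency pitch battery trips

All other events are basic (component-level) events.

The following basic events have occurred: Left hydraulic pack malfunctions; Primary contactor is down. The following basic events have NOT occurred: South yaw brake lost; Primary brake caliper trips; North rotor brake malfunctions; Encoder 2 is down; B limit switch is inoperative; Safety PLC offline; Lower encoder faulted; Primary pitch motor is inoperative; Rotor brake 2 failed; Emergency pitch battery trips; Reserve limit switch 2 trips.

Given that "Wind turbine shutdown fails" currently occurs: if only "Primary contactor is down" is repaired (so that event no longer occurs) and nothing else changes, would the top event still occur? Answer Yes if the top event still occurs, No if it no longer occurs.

Counterfactual: set "Primary contactor is down" to not occurred.
Yaw brake unavailable [OR]: North rotor brake malfunctions=not, B limit switch is inoperative=not, Lower encoder faulted=not, Emergency pitch battery trips=not → no input occurs → does not occur.
Safety chain inoperative [OR]: Primary pitch motor is inoperative=not, Left hydraulic pack malfunctions=occurs → at least one input occurs → occurs.
Rotor brake down [OR]: Yaw brake unavailable=not, Safety PLC offline=not, Safety chain inoperative=occurs → at least one input occurs → occurs.
Converter path fails [AND]: Primary brake caliper trips=not, Primary contactor is down=not → not all inputs occur → does not occur.
Pitch system unavailable [AND]: Rotor brake 2 failed=not, Reserve limit switch 2 trips=not, Encoder 2 is down=not → not all inputs occur → does not occur.
Emergency stop fails [OR]: Converter path fails=not, South yaw brake lost=not, Pitch system unavailable=not → no input occurs → does not occur.
Wind turbine shutdown fails [OR]: Rotor brake down=occurs, Emergency stop fails=not → at least one input occurs → occurs.

Yes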